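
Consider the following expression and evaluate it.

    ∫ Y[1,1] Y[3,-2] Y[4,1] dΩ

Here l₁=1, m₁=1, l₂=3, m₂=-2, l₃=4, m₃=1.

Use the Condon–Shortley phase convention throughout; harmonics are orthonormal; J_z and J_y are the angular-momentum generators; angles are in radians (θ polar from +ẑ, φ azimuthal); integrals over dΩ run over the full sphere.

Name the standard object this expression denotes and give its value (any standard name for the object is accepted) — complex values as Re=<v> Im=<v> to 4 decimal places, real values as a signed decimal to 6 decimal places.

Gaunt coefficient, -0.106622

This is a Gaunt coefficient — the integral of a triple product of spherical harmonics over the sphere.
m-sum 0 ✓  L=8 even ✓  2≤4≤4 ✓
Π(2lᵢ+1) = 3×7×9 = 189
triangle coeff Δ(1,3,4) = 1/252
Σ_t [0,0]: t=0:+1/36 = 1/36
(3j)²=4/63 [(1 3 4; 0 0 0)], sign=+1
Σ_t [0,0]: t=0:+1/240 = 1/240
(3j)²=1/84 [(1 3 4; 1 -2 1)], sign=-1
⇒ 4πI² = 1/7
I = (-1)√(1/7/(4π)) = -0.10662181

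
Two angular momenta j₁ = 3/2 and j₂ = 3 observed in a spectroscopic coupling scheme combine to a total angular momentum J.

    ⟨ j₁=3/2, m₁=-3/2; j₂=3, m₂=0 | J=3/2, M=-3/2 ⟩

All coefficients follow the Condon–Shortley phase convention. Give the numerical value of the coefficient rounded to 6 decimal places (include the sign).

triangle: 3!·0!·3!/7! = 36/5040
(j±m)!: 0!·3!·3!·3!·0!·3! = 1296
prefactor² = (2J+1)·Δ·N² = 1296/35
  k=3: −1/(3!·0!·0!·0!·0!·3!) = -1/36
Σ = -1/36  ⇒  CG² = 1296/35·(-1/36)² = 1/35
CG = −√(1/35) = -0.169031

-0.169031  (= −√(1/35))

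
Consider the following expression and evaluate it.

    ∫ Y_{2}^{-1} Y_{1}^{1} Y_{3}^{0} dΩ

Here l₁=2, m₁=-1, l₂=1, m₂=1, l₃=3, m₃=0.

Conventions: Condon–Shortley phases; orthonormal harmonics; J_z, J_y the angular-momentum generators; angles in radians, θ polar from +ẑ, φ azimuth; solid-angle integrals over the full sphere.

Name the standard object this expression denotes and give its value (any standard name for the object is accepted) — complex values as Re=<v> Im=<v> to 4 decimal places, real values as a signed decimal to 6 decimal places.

This is a Gaunt coefficient — the integral of a triple product of spherical harmonics over the sphere.
Checks pass: Σm=0; 6 even; l₃=3∈[1,3].
(2·2+1)(2·1+1)(2·3+1) = 105
Δ: 0! 4! 2! / 7! → 1/105
sum: t=0:+1/4 = 1/4
3j²(2 1 3; 0 0 0) = Δ·Π!·Σ² = 3/35  (sign -1)
sum: t=0:+1/12 = 1/12
3j²(2 1 3; -1 1 0) = Δ·Π!·Σ² = 1/35  (sign -1)
combine: 4πI² = 105·3/35·1/35 = 9/35
take √, sign +1: I = 0.14304817

Gaunt coefficient, +0.143048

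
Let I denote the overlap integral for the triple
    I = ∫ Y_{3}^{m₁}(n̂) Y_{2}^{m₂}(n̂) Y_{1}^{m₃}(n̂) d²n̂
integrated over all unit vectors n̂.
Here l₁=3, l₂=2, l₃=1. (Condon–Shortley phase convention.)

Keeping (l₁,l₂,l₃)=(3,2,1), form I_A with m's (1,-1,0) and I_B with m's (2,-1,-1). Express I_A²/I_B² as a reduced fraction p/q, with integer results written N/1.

Same 3,2,1: normalisation and zero-m 3j drop out of the ratio.
A: Δ: 4! 2! 0! / 7! → 1/105; sum: t=1:−1/6 = -1/6; 3j²(3 2 1; 1 -1 0) = Δ·Π!·Σ² = 8/105  (sign +1)
B: Δ: 4! 2! 0! / 7! → 1/105; sum: t=1:−1/12 = -1/12; 3j²(3 2 1; 2 -1 -1) = Δ·Π!·Σ² = 2/21  (sign -1)
I_A²/I_B² = (8/105)/(2/21) = 4/5

4/5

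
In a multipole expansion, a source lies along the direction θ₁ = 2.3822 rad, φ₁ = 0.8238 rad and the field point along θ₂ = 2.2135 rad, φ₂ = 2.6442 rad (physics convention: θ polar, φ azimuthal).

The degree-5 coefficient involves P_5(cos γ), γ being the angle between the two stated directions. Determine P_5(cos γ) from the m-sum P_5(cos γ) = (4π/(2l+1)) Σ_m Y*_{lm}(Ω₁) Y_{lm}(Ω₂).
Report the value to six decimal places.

Addition theorem: P_5(cos γ) = (4π/11) Σ_m Y*_{lm}(Ω₁) Y_{lm}(Ω₂), m = −5…5:
  term(m=-5) = -0.01039 - 0.00347j   from Y*(Ω₁)=-0.04015 - 0.05952j, Y(Ω₂)=0.12101 - 0.09288j
  term(m=-4) = 0.04679 - 0.07261j   from Y*(Ω₁)=0.23635 + 0.03659j, Y(Ω₂)=0.14687 - 0.32997j
  term(m=-3) = 0.11371 + 0.12235j   from Y*(Ω₁)=-0.33037 + 0.26184j, Y(Ω₂)=-0.03112 - 0.39502j
  term(m=-2) = -0.01495 + 0.00815j   from Y*(Ω₁)=0.02584 - 0.33575j, Y(Ω₂)=-0.02755 - 0.04241j
  term(m=-1) = -0.01020 - 0.04003j   from Y*(Ω₁)=-0.08298 - 0.08961j, Y(Ω₂)=0.29724 + 0.16138j
  term(m=+0) = 0.05262 + 0.00000j   from Y*(Ω₁)=0.37230 + 0.00000j, Y(Ω₂)=0.14133 + 0.00000j
  term(m=+1) = -0.01020 + 0.04003j   from Y*(Ω₁)=0.08298 - 0.08961j, Y(Ω₂)=-0.29724 + 0.16138j
  term(m=+2) = -0.01495 - 0.00815j   from Y*(Ω₁)=0.02584 + 0.33575j, Y(Ω₂)=-0.02755 + 0.04241j
  term(m=+3) = 0.11371 - 0.12235j   from Y*(Ω₁)=0.33037 + 0.26184j, Y(Ω₂)=0.03112 - 0.39502j
  term(m=+4) = 0.04679 + 0.07261j   from Y*(Ω₁)=0.23635 - 0.03659j, Y(Ω₂)=0.14687 + 0.32997j
  term(m=+5) = -0.01039 + 0.00347j   from Y*(Ω₁)=0.04015 - 0.05952j, Y(Ω₂)=-0.12101 - 0.09288j
Σ over m = 0.30254 - 0.00000j; ×(4π/11) → 0.34562 - 0.00000j. Real part: 0.345618

0.345618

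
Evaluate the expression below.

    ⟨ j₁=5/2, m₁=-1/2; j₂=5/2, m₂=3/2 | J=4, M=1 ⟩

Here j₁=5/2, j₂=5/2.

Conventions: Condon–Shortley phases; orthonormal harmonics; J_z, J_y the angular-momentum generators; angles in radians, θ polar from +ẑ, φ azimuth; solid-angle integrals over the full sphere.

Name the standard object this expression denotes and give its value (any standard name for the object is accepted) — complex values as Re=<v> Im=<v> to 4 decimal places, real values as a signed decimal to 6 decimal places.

This is a Clebsch–Gordan (vector-coupling) coefficient.
√[9·1!4!4!/10! · 2!3!4!1!5!3!] = √(10368/35)
  +(−1)^0/∏(0,1,3,4,1,0)! = 1/144  (running 1/144)
  +(−1)^1/∏(1,0,2,3,2,1)! = -1/24  (running -5/144)
⟨..|..⟩ = √(10368/35)·(-5/144) = -0.597614

Clebsch–Gordan coefficient, −√(5/14) ≈ -0.597614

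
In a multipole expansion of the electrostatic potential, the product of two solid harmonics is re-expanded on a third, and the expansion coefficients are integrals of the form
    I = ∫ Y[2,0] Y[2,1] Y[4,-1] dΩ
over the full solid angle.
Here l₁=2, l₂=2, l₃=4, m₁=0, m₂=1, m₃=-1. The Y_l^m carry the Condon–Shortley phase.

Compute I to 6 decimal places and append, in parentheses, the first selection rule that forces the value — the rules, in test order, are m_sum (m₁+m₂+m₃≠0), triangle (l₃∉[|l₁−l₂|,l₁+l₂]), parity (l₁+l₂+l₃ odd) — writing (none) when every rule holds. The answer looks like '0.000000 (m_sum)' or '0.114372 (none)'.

-0.220728 (none)

Checks pass: Σm=0; 8 even; l₃=4∈[0,4].
(2·2+1)(2·2+1)(2·4+1) = 225
Δ: 0! 4! 4! / 9! → 1/630
sum: t=0:+1/16 = 1/16
3j²(2 2 4; 0 0 0) = Δ·Π!·Σ² = 2/35  (sign +1)
sum: t=0:+1/24 = 1/24
3j²(2 2 4; 0 1 -1) = Δ·Π!·Σ² = 1/21  (sign -1)
combine: 4πI² = 225·2/35·1/21 = 30/49
take √, sign -1: I = -0.22072812
No selection rule forces the value: the integral is nonzero (none).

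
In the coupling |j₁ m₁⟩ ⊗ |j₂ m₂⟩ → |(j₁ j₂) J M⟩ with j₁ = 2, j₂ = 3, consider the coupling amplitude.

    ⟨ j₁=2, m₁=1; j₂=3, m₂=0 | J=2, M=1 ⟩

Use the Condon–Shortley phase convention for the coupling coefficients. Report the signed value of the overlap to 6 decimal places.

triangle: 3!*1!*3!/8! = 36/40320
(j±m)!: 3!*1!*3!*3!*3!*1! = 1296
prefactor² = (2J+1)*Δ*N² = 81/14
  k=0: +1/(0!*3!*1!*3!*0!*0!) = 1/36
  k=1: −1/(1!*2!*0!*2!*1!*1!) = -1/4
Σ = -2/9  ⇒  CG² = 81/14*(-2/9)² = 2/7
CG = −√(2/7) = -0.534522

-0.534522  (= −√(2/7))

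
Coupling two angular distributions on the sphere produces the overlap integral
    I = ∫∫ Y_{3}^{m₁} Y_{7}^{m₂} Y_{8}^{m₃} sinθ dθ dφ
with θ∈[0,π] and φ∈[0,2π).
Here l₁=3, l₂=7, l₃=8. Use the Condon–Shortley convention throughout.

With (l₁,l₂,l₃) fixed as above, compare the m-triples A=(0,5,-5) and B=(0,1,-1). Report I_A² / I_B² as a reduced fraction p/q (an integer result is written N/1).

12493/17661

l's match ⇒ only the (l;m) 3-j factors differ between A and B.
A: triangle coeff Δ(3,7,8) = 1/5290740; Σ_t [0,2]: t=0:+1/5748019200 t=1:−1/159667200 t=2:+1/87091200 = 31/5748019200; (3j)²=961/135660 [(3 7 8; 0 5 -5)], sign=-1
B: triangle coeff Δ(3,7,8) = 1/5290740; Σ_t [0,2]: t=0:+1/11612160 t=1:−1/2419200 t=2:+1/6220800 = -29/174182400; (3j)²=841/83980 [(3 7 8; 0 1 -1)], sign=+1
I_A²/I_B² = (961/135660)/(841/83980) = 12493/17661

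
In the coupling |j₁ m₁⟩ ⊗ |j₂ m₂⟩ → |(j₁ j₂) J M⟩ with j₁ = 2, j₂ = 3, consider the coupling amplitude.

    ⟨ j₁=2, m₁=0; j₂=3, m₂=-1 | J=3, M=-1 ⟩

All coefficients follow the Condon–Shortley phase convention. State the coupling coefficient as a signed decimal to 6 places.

-0.387298

√[7·2!2!4!/9! · 2!2!2!4!2!4!] = √(256/15)
  +(−1)^0/∏(0,2,2,2,0,2)! = 1/16  (running 1/16)
  +(−1)^1/∏(1,1,1,1,1,3)! = -1/6  (running -5/48)
  +(−1)^2/∏(2,0,0,0,2,4)! = 1/96  (running -3/32)
⟨..|..⟩ = √(256/15)·(-3/32) = -0.387298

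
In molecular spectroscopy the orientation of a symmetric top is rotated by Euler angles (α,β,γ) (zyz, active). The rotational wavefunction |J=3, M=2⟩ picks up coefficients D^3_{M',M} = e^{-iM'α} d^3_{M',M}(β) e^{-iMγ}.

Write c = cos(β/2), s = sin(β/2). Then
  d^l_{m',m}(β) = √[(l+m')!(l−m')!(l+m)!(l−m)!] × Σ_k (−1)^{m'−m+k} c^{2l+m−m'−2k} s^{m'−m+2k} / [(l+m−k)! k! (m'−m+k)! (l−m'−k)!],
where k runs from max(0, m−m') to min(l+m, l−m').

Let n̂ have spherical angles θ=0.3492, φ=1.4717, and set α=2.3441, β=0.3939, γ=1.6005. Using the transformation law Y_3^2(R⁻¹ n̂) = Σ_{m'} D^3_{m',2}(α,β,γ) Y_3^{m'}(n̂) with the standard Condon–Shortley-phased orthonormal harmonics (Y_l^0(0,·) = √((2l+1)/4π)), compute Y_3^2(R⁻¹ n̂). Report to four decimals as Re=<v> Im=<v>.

Need the full column D^3_{m',2} for m'=−3..3 at α=2.3441, β=0.3939, γ=1.6005.
cos(β/2)=0.980668, sin(β/2)=0.195679
d^3_{-3,2}: single k=5 term ⇒ +0.000689;  D = -0.000532-0.000439i
d^3_{-2,2}: k∈[4..5] ⇒ +0.007050 -0.000056 = +0.006994;  D = +0.000584+0.006969i
d^3_{-1,2}: k∈[3..4] ⇒ +0.044692 -0.000890 = +0.043802;  D = +0.028681-0.033107i
d^3_{0,2}: k∈[2..3] ⇒ +0.193972 -0.007723 = +0.186249;  D = -0.185920+0.011058i
d^3_{1,2}: k∈[1..2] ⇒ +0.561248 -0.044692 = +0.516556;  D = +0.382126+0.347576i
d^3_{2,2}: k∈[0..1] ⇒ +0.889471 -0.177071 = +0.712400;  D = -0.025084-0.711959i
d^3_{3,2}: single k=0 term ⇒ -0.434741;  D = +0.300218-0.314434i
Y_3^{m'}(θ=0.3492,φ=1.4717) and Σ D·Y over m':
  (-0.0005-0.0004i)·(-0.0049+0.0160i)  (+0.0006+0.0070i)·(-0.1102-0.0221i)  (+0.0287-0.0331i)·(+0.0374-0.3757i)  (-0.1859+0.0111i)·(+0.4961+0.0000i)  (+0.3821+0.3476i)·(-0.0374-0.3757i)  (-0.0251-0.7120i)·(-0.1102+0.0221i)  (+0.3002-0.3144i)·(+0.0049+0.0160i)
Y_3^2(R⁻¹ n̂) = +0.037840-0.082701i

Re=0.0378 Im=-0.0827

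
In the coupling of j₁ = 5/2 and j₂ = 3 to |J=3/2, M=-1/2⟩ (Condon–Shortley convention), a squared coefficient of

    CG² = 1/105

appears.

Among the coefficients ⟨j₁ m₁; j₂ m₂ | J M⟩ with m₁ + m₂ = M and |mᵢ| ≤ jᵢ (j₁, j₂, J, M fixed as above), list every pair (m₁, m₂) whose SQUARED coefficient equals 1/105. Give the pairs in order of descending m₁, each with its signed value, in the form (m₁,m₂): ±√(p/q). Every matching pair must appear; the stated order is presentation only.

Admissible pairs with m₁+m₂ = M = -1/2: (-5/2,2), (-3/2,1), (-1/2,0), (1/2,-1), (3/2,-2), (5/2,-3)
  (m₁,m₂)=(5/2,-3): CG² = 5/14, CG = +√(5/14)
  (m₁,m₂)=(3/2,-2): CG² = 1/21, CG = −√(1/21)
  (m₁,m₂)=(1/2,-1): CG² = 1/105, CG = −√(1/105)   ← matches the target
  (m₁,m₂)=(-1/2,0): CG² = 4/35, CG = +√(4/35)
  (m₁,m₂)=(-3/2,1): CG² = 7/30, CG = −√(7/30)
  (m₁,m₂)=(-5/2,2): CG² = 5/21, CG = +√(5/21)
Pairs with CG² = 1/105: (1/2,-1): −√(1/105)

(1/2,-1): −√(1/105)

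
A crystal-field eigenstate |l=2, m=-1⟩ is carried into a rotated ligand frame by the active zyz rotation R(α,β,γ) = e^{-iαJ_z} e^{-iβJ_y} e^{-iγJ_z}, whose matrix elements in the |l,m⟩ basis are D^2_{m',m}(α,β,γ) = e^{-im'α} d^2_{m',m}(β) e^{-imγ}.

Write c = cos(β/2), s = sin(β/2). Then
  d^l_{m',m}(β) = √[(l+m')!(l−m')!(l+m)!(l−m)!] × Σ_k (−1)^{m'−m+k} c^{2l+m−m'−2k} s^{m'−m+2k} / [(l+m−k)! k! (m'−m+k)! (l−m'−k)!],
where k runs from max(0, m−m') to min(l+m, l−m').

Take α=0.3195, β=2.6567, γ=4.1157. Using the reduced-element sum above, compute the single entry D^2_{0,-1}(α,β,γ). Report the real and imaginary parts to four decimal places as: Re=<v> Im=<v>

D^2_{0,-1}(0.3195,2.6567,4.1157) = e^{-i·0·0.3195}·d^2_{0,-1}(2.6567)·e^{-i·-1·4.1157}. Compute d first:
c=cos(2.656700/2)=0.240078, s=sin(2.656700/2)=0.970754; N=√[2·2·1·6]=4.898979
k∈{0,1} keeps every argument non-negative
  k=0: (−1)^1·4.8990/(2)·0.2401^3·0.9708^1 = -0.032904
  k=1: (−1)^2·4.8990/(2)·0.2401^1·0.9708^3 = +0.537966
d^2_{0,-1}(2.6567) = -0.032904 +0.537966 = +0.505063
D = (+1.000000+0.000000i)·(+0.505063)·(-0.561907-0.827201i) = -0.283798-0.417788i

Re=-0.2838 Im=-0.4178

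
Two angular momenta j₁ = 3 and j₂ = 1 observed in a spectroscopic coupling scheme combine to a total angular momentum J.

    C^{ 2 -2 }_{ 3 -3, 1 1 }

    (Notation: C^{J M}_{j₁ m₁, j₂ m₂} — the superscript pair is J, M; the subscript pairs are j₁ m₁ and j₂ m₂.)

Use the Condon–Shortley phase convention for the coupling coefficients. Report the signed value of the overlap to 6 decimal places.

+0.845154

√[5·2!4!0!/7! · 0!6!2!0!0!4!] = √(11520/7)
  +(−1)^2/∏(2,0,4,0,0,0)! = 1/48  (running 1/48)
⟨..|..⟩ = √(11520/7)·(1/48) = +0.845154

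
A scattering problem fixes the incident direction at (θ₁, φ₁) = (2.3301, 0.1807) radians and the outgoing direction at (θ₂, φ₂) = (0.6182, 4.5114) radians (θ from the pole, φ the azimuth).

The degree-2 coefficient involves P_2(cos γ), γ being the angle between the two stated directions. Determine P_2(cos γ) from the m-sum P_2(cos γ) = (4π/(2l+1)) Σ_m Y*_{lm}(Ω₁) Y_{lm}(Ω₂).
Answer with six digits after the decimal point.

0.272402

Expand P_2 via completeness: Σ_{m} conj(Y_{2,m}) at Ω₁ times Y_{2,m} at Ω₂ —
  m=-2: (0.19009 + 0.07185j) × (-0.11941 - 0.05076j) = -0.01905 - 0.01823j  (running Σ = -0.01905 - 0.01823j)
  m=-1: (-0.37947 - 0.06933j) × (-0.07284 + 0.35753j) = 0.05243 - 0.13062j  (running Σ = 0.03338 - 0.14885j)
  m=0: (0.13302 + 0.00000j) × (0.31296 + 0.00000j) = 0.04163 + 0.00000j  (running Σ = 0.07501 - 0.14885j)
  m=1: (0.37947 - 0.06933j) × (0.07284 + 0.35753j) = 0.05243 + 0.13062j  (running Σ = 0.12744 - 0.01823j)
  m=2: (0.19009 - 0.07185j) × (-0.11941 + 0.05076j) = -0.01905 + 0.01823j  (running Σ = 0.10839 + 0.00000j)
Σ over m = 0.10839 + 0.00000j; ×(4π/5) → 0.27240 + 0.00000j. Real part: 0.272402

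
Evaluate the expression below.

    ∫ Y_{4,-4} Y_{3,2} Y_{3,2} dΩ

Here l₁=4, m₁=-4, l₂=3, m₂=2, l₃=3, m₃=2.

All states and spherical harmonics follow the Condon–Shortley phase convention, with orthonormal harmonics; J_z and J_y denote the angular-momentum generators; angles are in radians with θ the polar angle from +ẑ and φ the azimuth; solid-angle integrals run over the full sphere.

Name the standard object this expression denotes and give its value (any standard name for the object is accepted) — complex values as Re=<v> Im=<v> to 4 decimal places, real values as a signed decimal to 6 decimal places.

This is a Gaunt coefficient — the integral of a triple product of spherical harmonics over the sphere.
Rules hold: Σm=0, L=10 even, 1≤3≤7.
N = 9·7·7 = 441
Δ = 4!·4!·2!/11! = 1/34650
Racah Σ t=1..3: t=1:−1/72 t=2:+1/16 t=3:−1/72 = 5/144
⇒ 3j(4 3 3; 0 0 0)² = 2/77, sgn -1
Racah Σ t=4..4: t=4:+1/576 = 1/576
⇒ 3j(4 3 3; -4 2 2)² = 5/99, sgn -1
4πI² = N·(3j₀)²·(3jₘ)² = 70/121
I = +1·√(0.578512/4π) = 0.21456131

Gaunt coefficient, +0.214561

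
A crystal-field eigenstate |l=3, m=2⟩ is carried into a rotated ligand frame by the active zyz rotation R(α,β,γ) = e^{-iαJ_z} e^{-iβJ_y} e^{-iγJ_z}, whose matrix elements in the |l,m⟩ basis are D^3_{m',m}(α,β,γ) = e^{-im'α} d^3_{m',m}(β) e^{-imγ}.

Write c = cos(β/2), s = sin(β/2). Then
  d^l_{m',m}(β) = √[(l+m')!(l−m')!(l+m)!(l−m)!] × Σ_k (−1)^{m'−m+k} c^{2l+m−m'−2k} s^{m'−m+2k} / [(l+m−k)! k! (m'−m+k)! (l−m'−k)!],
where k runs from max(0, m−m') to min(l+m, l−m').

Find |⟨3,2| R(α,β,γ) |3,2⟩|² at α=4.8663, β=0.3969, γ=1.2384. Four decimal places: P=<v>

Split into d^3_{2,2}(β=0.3969) × two z-phases.
With c≡cos(β/2)=0.980373 and s≡sin(β/2)=0.197150, N=[120·1·120·1]^{1/2}=120.000000
k∈{0,1} keeps every argument non-negative
  k=0: (−1)^0·120.0000/(120)·0.9804^6·0.1971^0 = +0.887869
  k=1: (−1)^1·120.0000/(24)·0.9804^4·0.1971^2 = -0.179527
d^3_{2,2}(0.3969) = +0.887869 -0.179527 = +0.708342
|D^3_{2,2}|² = |d^3_{2,2}(β)|² = (+0.708342)² = 0.501749 (the z-rotation phases have unit modulus)

P=0.5017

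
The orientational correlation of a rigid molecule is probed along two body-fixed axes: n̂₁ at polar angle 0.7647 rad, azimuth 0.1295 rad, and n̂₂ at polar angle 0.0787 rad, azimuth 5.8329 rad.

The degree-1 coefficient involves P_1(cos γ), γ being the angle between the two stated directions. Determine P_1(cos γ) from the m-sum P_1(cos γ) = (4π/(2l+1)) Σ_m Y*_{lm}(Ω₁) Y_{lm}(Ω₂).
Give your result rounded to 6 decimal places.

0.764891

Addition theorem: P_1(cos γ) = (4π/3) Σ_m Y*_{lm}(Ω₁) Y_{lm}(Ω₂), m = −1…1:
  term(m=-1) = 0.00544 + 0.00356j   from Y*(Ω₁)=0.23719 + 0.03089j, Y(Ω₂)=0.02445 + 0.01182j
  term(m=+0) = 0.17173 + 0.00000j   from Y*(Ω₁)=0.35257 + 0.00000j, Y(Ω₂)=0.48709 + 0.00000j
  term(m=+1) = 0.00544 - 0.00356j   from Y*(Ω₁)=-0.23719 + 0.03089j, Y(Ω₂)=-0.02445 + 0.01182j
Accumulated sum 0.18260 + 0.00000j; after 4π/(2l+1) scaling, 0.76489 + 0.00000j ⇒ P_1 = 0.764891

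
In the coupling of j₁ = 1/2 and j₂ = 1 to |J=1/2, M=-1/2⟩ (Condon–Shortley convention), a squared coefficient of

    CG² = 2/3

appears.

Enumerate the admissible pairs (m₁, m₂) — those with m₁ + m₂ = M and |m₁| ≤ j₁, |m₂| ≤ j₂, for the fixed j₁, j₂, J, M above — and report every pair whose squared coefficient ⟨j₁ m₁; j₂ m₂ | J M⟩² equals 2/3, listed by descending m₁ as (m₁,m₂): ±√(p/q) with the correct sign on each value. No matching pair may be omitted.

(1/2,-1): +√(2/3)

Admissible pairs with m₁+m₂ = M = -1/2: (-1/2,0), (1/2,-1)
  (m₁,m₂)=(1/2,-1): CG² = 2/3, CG = +√(2/3)   ← matches the target
  (m₁,m₂)=(-1/2,0): CG² = 1/3, CG = −√(1/3)
Pairs with CG² = 2/3: (1/2,-1): +√(2/3)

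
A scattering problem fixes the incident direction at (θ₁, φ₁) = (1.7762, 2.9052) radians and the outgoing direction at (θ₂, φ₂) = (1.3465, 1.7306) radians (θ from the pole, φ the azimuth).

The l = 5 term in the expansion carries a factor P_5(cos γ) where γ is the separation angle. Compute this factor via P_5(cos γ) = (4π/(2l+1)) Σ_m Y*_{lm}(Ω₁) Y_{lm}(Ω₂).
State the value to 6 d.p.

0.338464

Addition theorem: P_5(cos γ) = (4π/11) Σ_m Y*_{lm}(Ω₁) Y_{lm}(Ω₂), m = −5…5:
  m=-5: (-0.15822 + 0.38620j) × (-0.29301 - 0.28513j) = 0.15648 - 0.06804j  (running Σ = 0.15648 - 0.06804j)
  m=-4: (-0.16093 + 0.22295j) × (0.23672 - 0.17596j) = 0.00113 + 0.08109j  (running Σ = 0.15761 + 0.01305j)
  m=-3: (0.15410 - 0.13223j) × (-0.08204 - 0.15780j) = -0.03351 - 0.01347j  (running Σ = 0.12410 - 0.00042j)
  m=-2: (0.25814 - 0.13203j) × (0.28967 - 0.09587j) = 0.06212 - 0.06299j  (running Σ = 0.18622 - 0.06341j)
  m=-1: (-0.13837 + 0.03333j) × (-0.01783 - 0.11061j) = 0.00615 + 0.01471j  (running Σ = 0.19238 - 0.04870j)
  m=0: (-0.29094 + 0.00000j) × (0.30411 + 0.00000j) = -0.08848 + 0.00000j  (running Σ = 0.10390 - 0.04870j)
  m=1: (0.13837 + 0.03333j) × (0.01783 - 0.11061j) = 0.00615 - 0.01471j  (running Σ = 0.11005 - 0.06341j)
  m=2: (0.25814 + 0.13203j) × (0.28967 + 0.09587j) = 0.06212 + 0.06299j  (running Σ = 0.17217 - 0.00042j)
  m=3: (-0.15410 - 0.13223j) × (0.08204 - 0.15780j) = -0.03351 + 0.01347j  (running Σ = 0.13866 + 0.01305j)
  m=4: (-0.16093 - 0.22295j) × (0.23672 + 0.17596j) = 0.00113 - 0.08109j  (running Σ = 0.13980 - 0.06804j)
  m=5: (0.15822 + 0.38620j) × (0.29301 - 0.28513j) = 0.15648 + 0.06804j  (running Σ = 0.29628 + 0.00000j)
Σ over m = 0.29628 + 0.00000j; ×(4π/11) → 0.33846 + 0.00000j. Real part: 0.338464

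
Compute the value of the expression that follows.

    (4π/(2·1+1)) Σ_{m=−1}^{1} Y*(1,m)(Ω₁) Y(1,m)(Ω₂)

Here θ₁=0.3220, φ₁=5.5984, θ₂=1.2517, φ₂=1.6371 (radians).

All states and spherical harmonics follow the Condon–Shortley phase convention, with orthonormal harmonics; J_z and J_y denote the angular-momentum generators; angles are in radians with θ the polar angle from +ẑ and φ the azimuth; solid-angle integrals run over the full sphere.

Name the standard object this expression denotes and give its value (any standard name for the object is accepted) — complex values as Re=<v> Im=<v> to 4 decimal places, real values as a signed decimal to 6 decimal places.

This sum is the spherical-harmonic addition theorem: it equals the Legendre polynomial P_l(cos γ) of the angle γ between the two directions.
Term-by-term m-sum for l=1 (normalisation 4π/3 = 4.188790):
  term(m=-1) = -0.02448 - 0.02622j   from Y*(Ω₁)=0.08469 - 0.06916j, Y(Ω₂)=-0.02174 - 0.32733j
  term(m=+0) = 0.07104 + 0.00000j   from Y*(Ω₁)=0.46349 + 0.00000j, Y(Ω₂)=0.15328 + 0.00000j
  term(m=+1) = -0.02448 + 0.02622j   from Y*(Ω₁)=-0.08469 - 0.06916j, Y(Ω₂)=0.02174 - 0.32733j
Accumulated sum 0.02209 + 0.00000j; after 4π/(2l+1) scaling, 0.09252 + 0.00000j ⇒ P_1 = 0.092521

Legendre polynomial (addition theorem), +0.092521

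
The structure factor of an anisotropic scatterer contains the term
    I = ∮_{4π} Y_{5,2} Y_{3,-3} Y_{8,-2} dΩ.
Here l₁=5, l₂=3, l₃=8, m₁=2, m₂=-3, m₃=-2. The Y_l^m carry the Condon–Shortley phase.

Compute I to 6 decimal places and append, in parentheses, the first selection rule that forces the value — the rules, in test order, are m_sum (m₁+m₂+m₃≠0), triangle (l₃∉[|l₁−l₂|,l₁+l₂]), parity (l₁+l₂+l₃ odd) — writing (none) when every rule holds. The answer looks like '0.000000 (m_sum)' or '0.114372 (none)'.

m-sum = 2 − 3 − 2 = -3 ≠ 0 ⇒ I = 0

0.000000 (m_sum)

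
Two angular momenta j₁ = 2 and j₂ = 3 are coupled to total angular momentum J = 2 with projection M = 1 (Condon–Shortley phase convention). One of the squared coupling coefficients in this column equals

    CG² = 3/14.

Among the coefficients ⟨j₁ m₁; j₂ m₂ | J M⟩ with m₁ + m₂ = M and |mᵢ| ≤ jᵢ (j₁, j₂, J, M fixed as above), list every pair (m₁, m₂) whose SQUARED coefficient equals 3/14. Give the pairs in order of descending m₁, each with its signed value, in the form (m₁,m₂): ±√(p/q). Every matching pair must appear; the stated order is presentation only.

(2,-1): +√(3/14)

Admissible pairs with m₁+m₂ = M = 1: (-2,3), (-1,2), (0,1), (1,0), (2,-1)
  (m₁,m₂)=(2,-1): CG² = 3/14, CG = +√(3/14)   ← matches the target
  (m₁,m₂)=(1,0): CG² = 2/7, CG = −√(2/7)
  (m₁,m₂)=(0,1): CG² = 1/7, CG = +√(1/7)
  (m₁,m₂)=(-1,2): CG² = 0/1, CG = 0
  (m₁,m₂)=(-2,3): CG² = 5/14, CG = −√(5/14)
Pairs with CG² = 3/14: (2,-1): +√(3/14)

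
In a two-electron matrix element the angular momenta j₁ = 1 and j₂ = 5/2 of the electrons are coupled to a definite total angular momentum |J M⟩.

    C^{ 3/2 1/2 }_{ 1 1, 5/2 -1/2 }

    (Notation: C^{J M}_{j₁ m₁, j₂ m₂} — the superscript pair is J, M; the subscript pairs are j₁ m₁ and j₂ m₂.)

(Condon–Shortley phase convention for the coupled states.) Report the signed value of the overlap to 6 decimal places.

+√(1/5) = +0.447214

j₁+j₂−J=2  J+j₁−j₂=0  J−j₁+j₂=3  j₁+j₂+J+1=6
(j₁±m₁, j₂±m₂, J±M) = (2,0,2,3,2,1)
P² = 16/5
sum k=0..0:
  [0] +1/4 = 1/4
S = 1/4
C² = P²·S² = 1/5 ; C = +0.447214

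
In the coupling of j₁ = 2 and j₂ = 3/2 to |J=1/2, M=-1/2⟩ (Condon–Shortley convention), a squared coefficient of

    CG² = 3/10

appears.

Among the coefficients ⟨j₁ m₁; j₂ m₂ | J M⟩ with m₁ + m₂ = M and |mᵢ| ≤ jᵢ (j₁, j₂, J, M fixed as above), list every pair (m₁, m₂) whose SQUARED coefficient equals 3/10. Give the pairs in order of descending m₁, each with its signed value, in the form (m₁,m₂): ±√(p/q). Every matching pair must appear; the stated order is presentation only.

Admissible pairs with m₁+m₂ = M = -1/2: (-2,3/2), (-1,1/2), (0,-1/2), (1,-3/2)
  (m₁,m₂)=(1,-3/2): CG² = 1/10, CG = +√(1/10)
  (m₁,m₂)=(0,-1/2): CG² = 1/5, CG = −√(1/5)
  (m₁,m₂)=(-1,1/2): CG² = 3/10, CG = +√(3/10)   ← matches the target
  (m₁,m₂)=(-2,3/2): CG² = 2/5, CG = −√(2/5)
Pairs with CG² = 3/10: (-1,1/2): +√(3/10)

(-1,1/2): +√(3/10)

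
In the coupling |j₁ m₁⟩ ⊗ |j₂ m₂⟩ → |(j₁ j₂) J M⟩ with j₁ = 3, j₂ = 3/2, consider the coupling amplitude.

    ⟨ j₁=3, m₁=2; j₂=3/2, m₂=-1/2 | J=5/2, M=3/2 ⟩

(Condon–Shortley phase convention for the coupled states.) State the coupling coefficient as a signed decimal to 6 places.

j₁+j₂−J=2  J+j₁−j₂=4  J−j₁+j₂=1  j₁+j₂+J+1=8
(j₁±m₁, j₂±m₂, J±M) = (5,1,1,2,4,1)
P² = 288/7
sum k=0..1:
  [0] +1/12 = 1/12
  [1] −1/24 = -1/24
S = 1/24
C² = P²·S² = 1/14 ; C = +0.267261

+0.267261  (= +√(1/14))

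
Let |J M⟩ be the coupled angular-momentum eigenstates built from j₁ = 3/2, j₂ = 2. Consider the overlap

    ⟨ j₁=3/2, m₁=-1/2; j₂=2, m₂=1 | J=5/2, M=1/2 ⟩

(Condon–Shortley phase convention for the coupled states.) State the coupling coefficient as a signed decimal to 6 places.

−√(5/14) ≈ -0.597614

triangle: 1!·2!·3!/7! = 12/5040
(j±m)!: 1!·2!·3!·1!·3!·2! = 144
prefactor² = (2J+1)·Δ·N² = 72/35
  k=0: +1/(0!·1!·2!·3!·0!·0!) = 1/12
  k=1: −1/(1!·0!·1!·2!·1!·1!) = -1/2
Σ = -5/12  ⇒  CG² = 72/35·(-5/12)² = 5/14
CG = −√(5/14) = -0.597614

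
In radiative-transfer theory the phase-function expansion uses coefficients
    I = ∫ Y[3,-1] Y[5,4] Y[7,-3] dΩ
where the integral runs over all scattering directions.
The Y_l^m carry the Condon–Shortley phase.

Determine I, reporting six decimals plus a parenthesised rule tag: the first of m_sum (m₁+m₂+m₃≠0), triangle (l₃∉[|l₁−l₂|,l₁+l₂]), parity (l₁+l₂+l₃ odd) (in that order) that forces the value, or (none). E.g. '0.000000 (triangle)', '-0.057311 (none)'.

Σlᵢ=15 odd — θ-integrand is odd under cosθ→−cosθ; I=0

0.000000 (parity)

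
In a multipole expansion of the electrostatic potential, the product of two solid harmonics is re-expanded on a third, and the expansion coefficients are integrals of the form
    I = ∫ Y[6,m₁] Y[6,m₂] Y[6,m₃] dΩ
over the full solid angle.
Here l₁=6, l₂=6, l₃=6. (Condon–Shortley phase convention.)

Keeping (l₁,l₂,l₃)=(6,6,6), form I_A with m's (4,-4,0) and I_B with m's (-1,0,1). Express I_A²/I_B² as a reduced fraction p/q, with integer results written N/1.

Same 6,6,6: normalisation and zero-m 3j drop out of the ratio.
A: Δ: 6! 6! 6! / 19! → 1/325909584; sum: t=0:+1/1658880 t=1:−1/1728000 t=2:+1/24883200 = 1/15552000; 3j²(6 6 6; 4 -4 0) = Δ·Π!·Σ² = 16/46189  (sign +1)
B: Δ: 6! 6! 6! / 19! → 1/325909584; sum: t=1:−1/10368000 t=2:+1/276480 t=3:−1/62208 t=4:+1/82944 t=5:−1/691200 t=6:+1/62208000 = -1/518400; 3j²(6 6 6; -1 0 1) = Δ·Π!·Σ² = 100/46189  (sign +1)
I_A²/I_B² = (16/46189)/(100/46189) = 4/25

4/25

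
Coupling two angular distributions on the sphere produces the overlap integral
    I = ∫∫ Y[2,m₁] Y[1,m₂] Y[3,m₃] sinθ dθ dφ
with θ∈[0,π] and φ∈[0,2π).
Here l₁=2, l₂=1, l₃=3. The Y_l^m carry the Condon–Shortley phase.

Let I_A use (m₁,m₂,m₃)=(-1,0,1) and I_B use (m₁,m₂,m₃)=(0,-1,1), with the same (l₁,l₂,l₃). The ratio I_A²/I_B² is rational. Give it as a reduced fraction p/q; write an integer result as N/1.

4/3

Same 2,1,3: normalisation and zero-m 3j drop out of the ratio.
A: Δ: 0! 4! 2! / 7! → 1/105; sum: t=0:+1/6 = 1/6; 3j²(2 1 3; -1 0 1) = Δ·Π!·Σ² = 8/105  (sign +1)
B: Δ: 0! 4! 2! / 7! → 1/105; sum: t=0:+1/8 = 1/8; 3j²(2 1 3; 0 -1 1) = Δ·Π!·Σ² = 2/35  (sign +1)
I_A²/I_B² = (8/105)/(2/35) = 4/3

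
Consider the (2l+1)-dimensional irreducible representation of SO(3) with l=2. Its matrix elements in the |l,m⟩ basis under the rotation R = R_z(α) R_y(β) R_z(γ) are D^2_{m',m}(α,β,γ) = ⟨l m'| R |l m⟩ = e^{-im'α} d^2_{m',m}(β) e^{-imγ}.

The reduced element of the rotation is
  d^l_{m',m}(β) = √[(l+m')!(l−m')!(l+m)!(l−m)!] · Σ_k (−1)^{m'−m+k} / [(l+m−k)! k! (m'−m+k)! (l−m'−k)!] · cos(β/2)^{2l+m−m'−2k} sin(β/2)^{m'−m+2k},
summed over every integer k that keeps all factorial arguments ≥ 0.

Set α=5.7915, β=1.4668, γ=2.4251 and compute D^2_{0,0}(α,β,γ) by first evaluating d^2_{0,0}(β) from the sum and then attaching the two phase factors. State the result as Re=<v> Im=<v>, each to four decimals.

First d^2_{0,0}(β=1.4668), then the phase factors e^{-i(0)α} and e^{-i(0)γ}:
With c≡cos(β/2)=0.742903 and s≡sin(β/2)=0.669399, N=[2·2·2·2]^{1/2}=4.000000
The bounds max(0,m−m')=0 and min(l+m,l−m')=2 give 3 terms
  k=0: (−1)^0·4.0000/(4)·0.7429^4·0.6694^0 = +0.304599
  k=1: (−1)^1·4.0000/(1)·0.7429^2·0.6694^2 = -0.989224
  k=2: (−1)^2·4.0000/(4)·0.7429^0·0.6694^4 = +0.200790
d^2_{0,0}(1.4668) = +0.304599 -0.989224 +0.200790 = -0.483836
Phases: e^{-i·(0)·5.7915}=+1.000000+0.000000i, e^{-i·(0)·2.4251}=+1.000000+0.000000i ⇒ D=-0.483836+0.000000i

Re=-0.4838 Im=0.0000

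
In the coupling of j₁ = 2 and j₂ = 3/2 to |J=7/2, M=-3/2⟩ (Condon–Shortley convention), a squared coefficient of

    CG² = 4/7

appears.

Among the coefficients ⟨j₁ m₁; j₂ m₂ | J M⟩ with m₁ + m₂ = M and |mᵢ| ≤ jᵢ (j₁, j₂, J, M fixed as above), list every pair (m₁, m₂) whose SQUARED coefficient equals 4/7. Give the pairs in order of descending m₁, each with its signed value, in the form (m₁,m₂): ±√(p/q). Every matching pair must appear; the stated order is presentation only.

(-1,-1/2): +√(4/7)

Admissible pairs with m₁+m₂ = M = -3/2: (-2,1/2), (-1,-1/2), (0,-3/2)
  (m₁,m₂)=(0,-3/2): CG² = 2/7, CG = +√(2/7)
  (m₁,m₂)=(-1,-1/2): CG² = 4/7, CG = +√(4/7)   ← matches the target
  (m₁,m₂)=(-2,1/2): CG² = 1/7, CG = +√(1/7)
Pairs with CG² = 4/7: (-1,-1/2): +√(4/7)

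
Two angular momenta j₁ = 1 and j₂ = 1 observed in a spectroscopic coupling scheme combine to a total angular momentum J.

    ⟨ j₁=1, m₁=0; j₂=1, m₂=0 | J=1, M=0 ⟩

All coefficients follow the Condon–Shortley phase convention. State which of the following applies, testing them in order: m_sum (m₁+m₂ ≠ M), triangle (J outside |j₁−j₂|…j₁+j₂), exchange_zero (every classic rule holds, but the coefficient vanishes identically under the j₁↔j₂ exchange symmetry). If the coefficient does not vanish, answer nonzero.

m-sum: m₁+m₂ = 0+0 = 0, M = 0  ✓
triangle: |j₁−j₂| = 0 ≤ J = 1 ≤ j₁+j₂ = 2  ✓
exchange: j₁=j₂ and m₁=m₂, and (−1)^(j₁+j₂−J) = (−1)^1 = −1 forces ⟨j₁m₁;j₂m₂|JM⟩ = −⟨j₂m₂;j₁m₁|JM⟩ = −⟨j₁m₁;j₂m₂|JM⟩ ⇒ the coefficient vanishes identically
Racah sum check: Σ_k collapses to 0 ⇒ CG = 0

exchange_zero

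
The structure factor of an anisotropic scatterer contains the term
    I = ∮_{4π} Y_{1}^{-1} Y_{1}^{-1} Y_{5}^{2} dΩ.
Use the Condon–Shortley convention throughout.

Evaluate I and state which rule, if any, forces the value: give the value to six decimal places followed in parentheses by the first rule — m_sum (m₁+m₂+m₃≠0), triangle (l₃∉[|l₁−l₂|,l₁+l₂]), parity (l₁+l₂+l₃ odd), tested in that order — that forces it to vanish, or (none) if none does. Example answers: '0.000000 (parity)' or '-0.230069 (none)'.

0.000000 (triangle)

l₃=5 ∉ [0,2] — triangle fails ⇒ I = 0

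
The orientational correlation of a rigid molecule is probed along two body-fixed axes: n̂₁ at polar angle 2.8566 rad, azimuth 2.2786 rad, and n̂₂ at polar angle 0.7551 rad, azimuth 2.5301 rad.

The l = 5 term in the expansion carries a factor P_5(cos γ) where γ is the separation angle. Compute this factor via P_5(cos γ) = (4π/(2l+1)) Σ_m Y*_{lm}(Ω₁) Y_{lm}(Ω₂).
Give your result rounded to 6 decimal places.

Term-by-term m-sum for l=5 (normalisation 4π/11 = 1.142397):
  term(m=-5) = +0.000018-0.000054i   from Y*(Ω₁)=+0.000316-0.000752i, Y(Ω₂)=+0.069936-0.005898i
  term(m=-4) = -0.001111+0.001753i   from Y*(Ω₁)=+0.008380-0.002688i, Y(Ω₂)=-0.181025+0.151126i
  term(m=-3) = +0.017154-0.016125i   from Y*(Ω₁)=+0.047695+0.029414i, Y(Ω₂)=+0.109504-0.405620i
  term(m=-2) = -0.068010+0.037419i   from Y*(Ω₁)=+0.035030+0.223911i, Y(Ω₂)=+0.116741+0.322000i
  term(m=-1) = -0.058776+0.015102i   from Y*(Ω₁)=-0.346470+0.404889i, Y(Ω₂)=+0.093243+0.065377i
  term(m=+0) = +0.166999+0.000000i   from Y*(Ω₁)=-0.445238-0.000000i, Y(Ω₂)=-0.375077+0.000000i
  term(m=+1) = -0.058776-0.015102i   from Y*(Ω₁)=+0.346470+0.404889i, Y(Ω₂)=-0.093243+0.065377i
  term(m=+2) = -0.068010-0.037419i   from Y*(Ω₁)=+0.035030-0.223911i, Y(Ω₂)=+0.116741-0.322000i
  term(m=+3) = +0.017154+0.016125i   from Y*(Ω₁)=-0.047695+0.029414i, Y(Ω₂)=-0.109504-0.405620i
  term(m=+4) = -0.001111-0.001753i   from Y*(Ω₁)=+0.008380+0.002688i, Y(Ω₂)=-0.181025-0.151126i
  term(m=+5) = +0.000018+0.000054i   from Y*(Ω₁)=-0.000316-0.000752i, Y(Ω₂)=-0.069936-0.005898i
Total Σ_m = -0.054452-0.000000i. Multiply by 1.142397: -0.062206-0.000000i. P_5(cos γ) = -0.062206

-0.062206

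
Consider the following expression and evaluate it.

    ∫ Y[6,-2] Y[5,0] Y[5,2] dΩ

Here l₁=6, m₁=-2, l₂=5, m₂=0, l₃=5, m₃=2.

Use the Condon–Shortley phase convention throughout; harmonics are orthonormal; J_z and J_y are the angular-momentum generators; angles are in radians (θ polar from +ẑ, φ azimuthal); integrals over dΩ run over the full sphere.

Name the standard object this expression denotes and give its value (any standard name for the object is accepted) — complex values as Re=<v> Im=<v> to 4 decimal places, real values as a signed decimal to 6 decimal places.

This is a Gaunt coefficient — the integral of a triple product of spherical harmonics over the sphere.
Rules hold: Σm=0, L=16 even, 1≤5≤11.
N = 13·11·11 = 1573
Δ = 6!·6!·4!/17! = 1/28588560
Racah Σ t=1..5: t=1:−1/345600 t=2:+1/13824 t=3:−1/5184 t=4:+1/13824 t=5:−1/345600 = -7/129600
⇒ 3j(6 5 5; 0 0 0)² = 80/7293, sgn +1
Racah Σ t=2..5: t=2:+1/207360 t=3:−1/17280 t=4:+1/13824 t=5:−1/103680 = 1/103680
⇒ 3j(6 5 5; -2 0 2)² = 10/7293, sgn -1
4πI² = N·(3j₀)²·(3jₘ)² = 800/33813
I = -1·√(0.0236595/4π) = -0.04339086

Gaunt coefficient, -0.043391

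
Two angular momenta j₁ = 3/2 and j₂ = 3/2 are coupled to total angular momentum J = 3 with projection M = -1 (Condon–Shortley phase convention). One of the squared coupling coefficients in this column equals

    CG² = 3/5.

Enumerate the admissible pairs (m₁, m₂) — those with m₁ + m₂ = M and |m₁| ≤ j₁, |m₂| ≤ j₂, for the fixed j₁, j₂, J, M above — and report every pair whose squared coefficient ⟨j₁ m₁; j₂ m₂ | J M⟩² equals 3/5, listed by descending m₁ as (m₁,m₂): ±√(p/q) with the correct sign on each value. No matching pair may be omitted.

Admissible pairs with m₁+m₂ = M = -1: (-3/2,1/2), (-1/2,-1/2), (1/2,-3/2)
  (m₁,m₂)=(1/2,-3/2): CG² = 1/5, CG = +√(1/5)
  (m₁,m₂)=(-1/2,-1/2): CG² = 3/5, CG = +√(3/5)   ← matches the target
  (m₁,m₂)=(-3/2,1/2): CG² = 1/5, CG = +√(1/5)
Pairs with CG² = 3/5: (-1/2,-1/2): +√(3/5)

(-1/2,-1/2): +√(3/5)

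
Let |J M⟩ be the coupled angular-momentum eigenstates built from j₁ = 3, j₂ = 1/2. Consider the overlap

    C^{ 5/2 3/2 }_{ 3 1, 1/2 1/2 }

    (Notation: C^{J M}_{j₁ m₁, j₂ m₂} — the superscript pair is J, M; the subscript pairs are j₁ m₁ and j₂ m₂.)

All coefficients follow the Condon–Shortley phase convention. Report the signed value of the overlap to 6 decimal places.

−√(2/7) = -0.534522

√[6·1!5!0!/7! · 4!2!1!0!4!1!] = √(1152/7)
  +(−1)^1/∏(1,0,1,0,4,0)! = -1/24  (running -1/24)
⟨..|..⟩ = √(1152/7)·(-1/24) = -0.534522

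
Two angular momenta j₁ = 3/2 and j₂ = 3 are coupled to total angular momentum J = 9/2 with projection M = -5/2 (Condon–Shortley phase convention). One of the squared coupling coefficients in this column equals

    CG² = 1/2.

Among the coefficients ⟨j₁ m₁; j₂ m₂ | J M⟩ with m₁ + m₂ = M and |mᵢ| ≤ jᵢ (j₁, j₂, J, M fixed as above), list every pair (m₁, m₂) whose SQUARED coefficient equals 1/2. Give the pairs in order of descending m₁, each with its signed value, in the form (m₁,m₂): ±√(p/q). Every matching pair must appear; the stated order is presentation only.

(-1/2,-2): +√(1/2)

Admissible pairs with m₁+m₂ = M = -5/2: (-3/2,-1), (-1/2,-2), (1/2,-3)
  (m₁,m₂)=(1/2,-3): CG² = 1/12, CG = +√(1/12)
  (m₁,m₂)=(-1/2,-2): CG² = 1/2, CG = +√(1/2)   ← matches the target
  (m₁,m₂)=(-3/2,-1): CG² = 5/12, CG = +√(5/12)
Pairs with CG² = 1/2: (-1/2,-2): +√(1/2)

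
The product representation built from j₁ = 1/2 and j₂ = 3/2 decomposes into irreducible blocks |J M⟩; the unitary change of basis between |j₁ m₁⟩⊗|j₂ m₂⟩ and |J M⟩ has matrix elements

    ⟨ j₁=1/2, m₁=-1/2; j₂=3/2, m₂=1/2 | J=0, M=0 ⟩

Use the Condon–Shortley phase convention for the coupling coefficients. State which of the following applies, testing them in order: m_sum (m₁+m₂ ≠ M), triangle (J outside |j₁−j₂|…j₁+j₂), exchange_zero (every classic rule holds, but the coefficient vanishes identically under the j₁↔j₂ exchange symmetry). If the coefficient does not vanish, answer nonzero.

m-sum: m₁+m₂ = -1/2+1/2 = 0, M = 0  ✓
triangle: need |j₁−j₂| ≤ J ≤ j₁+j₂, i.e. J ∈ [1, 2]; J = 0 is outside ✗ ⇒ coefficient is 0

triangle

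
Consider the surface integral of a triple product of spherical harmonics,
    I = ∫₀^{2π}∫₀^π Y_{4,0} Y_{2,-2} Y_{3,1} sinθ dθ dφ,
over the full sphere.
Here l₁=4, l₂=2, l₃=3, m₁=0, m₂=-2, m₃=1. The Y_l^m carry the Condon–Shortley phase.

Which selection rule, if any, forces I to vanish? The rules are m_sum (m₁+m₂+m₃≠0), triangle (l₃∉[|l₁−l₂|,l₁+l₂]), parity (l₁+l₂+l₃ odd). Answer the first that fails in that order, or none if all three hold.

m_sum

azimuthal sum: 0 − 2 + 1 = -1  ✗
2 ≤ 3 ≤ 6 (triangle on l)
L = 4 + 2 + 3 = 9 (odd)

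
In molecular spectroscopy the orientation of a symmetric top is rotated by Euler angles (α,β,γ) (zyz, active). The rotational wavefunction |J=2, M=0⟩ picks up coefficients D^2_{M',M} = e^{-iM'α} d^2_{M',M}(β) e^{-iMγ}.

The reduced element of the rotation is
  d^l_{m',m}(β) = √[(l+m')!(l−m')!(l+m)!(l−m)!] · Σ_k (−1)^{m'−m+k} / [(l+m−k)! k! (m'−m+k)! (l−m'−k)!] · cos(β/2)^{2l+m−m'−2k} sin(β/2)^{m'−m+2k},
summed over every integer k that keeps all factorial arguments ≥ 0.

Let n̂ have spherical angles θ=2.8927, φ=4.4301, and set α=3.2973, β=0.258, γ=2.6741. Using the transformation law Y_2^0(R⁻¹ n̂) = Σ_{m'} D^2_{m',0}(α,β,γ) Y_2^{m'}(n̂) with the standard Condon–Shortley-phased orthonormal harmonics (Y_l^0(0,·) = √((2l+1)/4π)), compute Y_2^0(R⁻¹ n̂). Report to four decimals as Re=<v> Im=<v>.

Need the full column D^2_{m',0} for m'=−2..2 at α=3.2973, β=0.2580, γ=2.6741.
cos(β/2)=0.991691, sin(β/2)=0.128643
d^2_{-2,0}: single k=2 term ⇒ +0.039866;  D = +0.037948+0.012215i
d^2_{-1,0}: k∈[1..2] ⇒ +0.307319 -0.005171 = +0.302148;  D = -0.298492-0.046857i
d^2_{0,0}: k∈[0..2] ⇒ +0.967176 -0.065100 +0.000274 = +0.902350;  D = +0.902350+0.000000i
d^2_{1,0}: k∈[0..1] ⇒ -0.307319 +0.005171 = -0.302148;  D = +0.298492-0.046857i
d^2_{2,0}: single k=0 term ⇒ +0.039866;  D = +0.037948-0.012215i
Y_2^{m'}(θ=2.8927,φ=4.4301) and Σ D·Y over m':
  (+0.0379+0.0122i)·(-0.0198-0.0125i)  (-0.2985-0.0469i)·(+0.0514-0.1771i)  (+0.9023+0.0000i)·(+0.5734+0.0000i)  (+0.2985-0.0469i)·(-0.0514-0.1771i)  (+0.0379-0.0122i)·(-0.0198+0.0125i)
Y_2^0(R⁻¹ n̂) = +0.468913+0.000000i

Re=0.4689 Im=0.0000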